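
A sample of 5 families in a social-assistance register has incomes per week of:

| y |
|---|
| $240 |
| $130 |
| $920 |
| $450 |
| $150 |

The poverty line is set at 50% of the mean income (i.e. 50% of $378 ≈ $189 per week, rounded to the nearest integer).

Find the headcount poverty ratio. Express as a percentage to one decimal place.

2 of the 5 families have income below $189.
H = 2/5 = 40.0%.

40.0%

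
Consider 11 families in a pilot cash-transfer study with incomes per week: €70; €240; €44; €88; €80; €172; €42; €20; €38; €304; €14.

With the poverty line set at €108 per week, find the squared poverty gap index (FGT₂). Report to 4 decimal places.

0.2538

Incomes under z: €14, €20, €38, €42, €44, €70, €80, €88 (q = 8 of N = 11).
Shortfall ratios: (108−14)/108 = 0.8704; (108−20)/108 = 0.8148; (108−38)/108 = 0.6481; (108−42)/108 = 0.6111; (108−44)/108 = 0.5926; (108−70)/108 = 0.3519; (108−80)/108 = 0.2593; (108−88)/108 = 0.1852.
Squared: 0.7575; 0.6639; 0.4201; 0.3735; 0.3512; 0.1238; 0.0672; 0.0343.
Sum = 2.791495; P₂ = 2.791495 / 11 = 0.2538.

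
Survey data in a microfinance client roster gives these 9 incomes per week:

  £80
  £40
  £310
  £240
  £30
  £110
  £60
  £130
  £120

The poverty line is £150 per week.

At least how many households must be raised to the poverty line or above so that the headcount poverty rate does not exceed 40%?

7 of the 9 households are poor, so H = 7/9 = 0.778.
A headcount ratio of at most 40% allows at most ⌊0.40 × 9⌋ = 3 poor households.
So at least 7 − 3 = 4 must be lifted.

4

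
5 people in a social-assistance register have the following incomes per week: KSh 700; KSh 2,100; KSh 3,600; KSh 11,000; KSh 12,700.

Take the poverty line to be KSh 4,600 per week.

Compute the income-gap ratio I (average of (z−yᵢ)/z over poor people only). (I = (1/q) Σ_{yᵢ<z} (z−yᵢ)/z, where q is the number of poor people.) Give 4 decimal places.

0.5362

Incomes under z: KSh 700, KSh 2,100, KSh 3,600 (q = 3 of N = 5).
Relative gaps: 0.8478, 0.5435, 0.2174; sum = 1.608696.
The income-gap ratio divides by q (the poor only): 1.608696 / 3 = 0.5362.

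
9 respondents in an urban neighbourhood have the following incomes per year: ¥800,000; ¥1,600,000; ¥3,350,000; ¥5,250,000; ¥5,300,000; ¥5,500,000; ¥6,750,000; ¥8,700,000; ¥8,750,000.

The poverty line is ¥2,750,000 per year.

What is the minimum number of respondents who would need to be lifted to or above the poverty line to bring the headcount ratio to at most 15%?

Currently q = 2 of N = 9 are below the line (H = 0.222).
A headcount ratio of at most 15% allows at most ⌊0.15 × 9⌋ = 1 poor respondents.
So at least 2 − 1 = 1 must be lifted.

1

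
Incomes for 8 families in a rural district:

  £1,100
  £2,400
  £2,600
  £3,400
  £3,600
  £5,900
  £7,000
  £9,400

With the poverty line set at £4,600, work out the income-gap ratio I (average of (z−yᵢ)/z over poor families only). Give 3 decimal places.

Below the line: £1,100, £2,400, £2,600, £3,400, £3,600 (q = 5 of N = 8).
Shortfall ratios (z−y)/z: 0.7609, 0.4783, 0.4348, 0.2609, 0.2174; sum = 2.152174.
The income-gap ratio divides by q (the poor only): 2.152174 / 5 = 0.430.

0.430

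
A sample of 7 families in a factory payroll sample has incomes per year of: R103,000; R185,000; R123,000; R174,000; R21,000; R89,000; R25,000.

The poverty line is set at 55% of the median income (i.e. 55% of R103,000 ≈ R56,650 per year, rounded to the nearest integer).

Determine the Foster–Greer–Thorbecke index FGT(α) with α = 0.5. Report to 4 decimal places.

Below the line: R21,000, R25,000 (q = 2 of N = 7).
Shortfall ratios: (56650−21000)/56650 = 0.6293; (56650−25000)/56650 = 0.5587.
Raised to α = 0.5: 0.79329; 0.74746.
Sum = 1.540744; FGT(0.5) = 1.540744 / 7 = 0.2201.

0.2201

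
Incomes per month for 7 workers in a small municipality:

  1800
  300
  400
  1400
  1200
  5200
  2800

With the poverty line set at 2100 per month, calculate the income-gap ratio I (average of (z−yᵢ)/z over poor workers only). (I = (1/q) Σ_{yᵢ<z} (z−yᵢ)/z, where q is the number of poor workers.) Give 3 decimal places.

Below the line: 300, 400, 1200, 1400, 1800 (q = 5 of N = 7).
Relative gaps: 0.8571, 0.8095, 0.4286, 0.3333, 0.1429; sum = 2.571429.
I averages over the q = 5 poor units only: 2.571429 / 5 = 0.514.

0.514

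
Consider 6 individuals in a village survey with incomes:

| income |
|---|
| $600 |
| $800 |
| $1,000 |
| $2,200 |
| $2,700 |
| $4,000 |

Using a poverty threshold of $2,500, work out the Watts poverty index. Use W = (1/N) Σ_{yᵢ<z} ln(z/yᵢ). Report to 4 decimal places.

0.6018

Below z: $600, $800, $1,000, $2,200 (q = 4 of N = 6).
Log gaps: ln(2500/600) = 1.4271; ln(2500/800) = 1.1394; ln(2500/1000) = 0.9163; ln(2500/2200) = 0.1278.
W = 3.610675 / 6 = 0.6018.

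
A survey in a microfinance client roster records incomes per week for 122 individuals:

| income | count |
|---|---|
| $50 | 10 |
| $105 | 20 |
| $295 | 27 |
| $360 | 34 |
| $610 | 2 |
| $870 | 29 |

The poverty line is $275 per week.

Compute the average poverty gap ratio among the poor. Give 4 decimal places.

0.6848

Below z: 10×$50, 20×$105 (q = 30 of N = 122).
Shortfall ratios (z−y)/z: 0.8182 (×10), 0.6182 (×20); sum = 20.545455.
I averages over the q = 30 poor units only: 20.545455 / 30 = 0.6848.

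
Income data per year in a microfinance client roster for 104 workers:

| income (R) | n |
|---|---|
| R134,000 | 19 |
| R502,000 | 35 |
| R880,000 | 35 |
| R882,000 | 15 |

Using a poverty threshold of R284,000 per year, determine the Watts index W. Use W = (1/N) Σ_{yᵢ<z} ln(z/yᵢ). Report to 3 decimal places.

Below z: 19×R134,000 (q = 19 of N = 104).
Log gaps: ln(284000/134000) = 0.7511 (×19).
W = 14.271554 / 104 = 0.137.

0.137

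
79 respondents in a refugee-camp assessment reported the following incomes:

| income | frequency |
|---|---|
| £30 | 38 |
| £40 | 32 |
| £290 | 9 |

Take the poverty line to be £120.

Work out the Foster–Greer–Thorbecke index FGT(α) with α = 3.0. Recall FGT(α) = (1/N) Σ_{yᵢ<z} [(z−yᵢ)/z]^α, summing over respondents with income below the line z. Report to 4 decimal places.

Incomes under z: 38×£30, 32×£40 (q = 70 of N = 79).
Shortfall ratios: (120−30)/120 = 0.7500 (×38); (120−40)/120 = 0.6667 (×32).
Raised to α = 3.0: 0.42188 (×38); 0.29630 (×32).
Sum = 25.512731; FGT(3.0) = 25.512731 / 79 = 0.3229.

0.3229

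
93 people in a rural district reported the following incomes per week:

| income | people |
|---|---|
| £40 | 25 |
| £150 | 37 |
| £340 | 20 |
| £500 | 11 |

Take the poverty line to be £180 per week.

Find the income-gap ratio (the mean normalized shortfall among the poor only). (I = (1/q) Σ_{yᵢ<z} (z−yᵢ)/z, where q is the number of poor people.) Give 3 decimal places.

0.413

Below the line: 25×£40, 37×£150 (q = 62 of N = 93).
Shortfall ratios (z−y)/z: 0.7778 (×25), 0.1667 (×37); sum = 25.611111.
I averages over the q = 62 poor units only: 25.611111 / 62 = 0.413.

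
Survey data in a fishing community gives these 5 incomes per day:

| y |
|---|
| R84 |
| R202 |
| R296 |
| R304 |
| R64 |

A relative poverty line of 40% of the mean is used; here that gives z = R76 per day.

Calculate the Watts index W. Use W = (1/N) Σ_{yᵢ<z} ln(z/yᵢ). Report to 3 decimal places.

0.034

Poor units: R64 (q = 1 of N = 5).
ln(z/y) terms: ln(76/64) = 0.1719.
W = 0.171850 / 5 = 0.034.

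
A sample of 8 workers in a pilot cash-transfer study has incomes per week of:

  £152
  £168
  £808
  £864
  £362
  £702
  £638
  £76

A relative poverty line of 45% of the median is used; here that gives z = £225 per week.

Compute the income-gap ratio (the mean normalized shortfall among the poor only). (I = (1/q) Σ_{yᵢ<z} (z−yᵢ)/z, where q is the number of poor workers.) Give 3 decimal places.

0.413

Incomes under z: £76, £152, £168 (q = 3 of N = 8).
Relative gaps: 0.6622, 0.3244, 0.2533; sum = 1.240000.
The income-gap ratio divides by q (the poor only): 1.240000 / 3 = 0.413.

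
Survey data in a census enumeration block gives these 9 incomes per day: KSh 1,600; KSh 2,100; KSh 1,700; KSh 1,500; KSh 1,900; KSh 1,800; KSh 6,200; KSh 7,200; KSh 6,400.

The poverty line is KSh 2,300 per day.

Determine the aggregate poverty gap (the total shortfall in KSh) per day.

Below the line: KSh 1,500, KSh 1,600, KSh 1,700, KSh 1,800, KSh 1,900, KSh 2,100 (q = 6 of N = 9).
Individual gaps: 2300−1500 = 800; 2300−1600 = 700; 2300−1700 = 600; 2300−1800 = 500; 2300−1900 = 400; 2300−2100 = 200.
Aggregate gap = KSh 3,200.

KSh 3,200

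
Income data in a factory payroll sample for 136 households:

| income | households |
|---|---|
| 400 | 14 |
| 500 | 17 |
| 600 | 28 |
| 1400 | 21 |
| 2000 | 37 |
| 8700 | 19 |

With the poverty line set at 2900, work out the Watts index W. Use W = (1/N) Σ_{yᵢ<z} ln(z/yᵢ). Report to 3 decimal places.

0.962

Below z: 14×400, 17×500, 28×600, 21×1400, 37×2000 (q = 117 of N = 136).
ln(z/y) terms: ln(2900/400) = 1.9810 (×14); ln(2900/500) = 1.7579 (×17); ln(2900/600) = 1.5755 (×28); ln(2900/1400) = 0.7282 (×21); ln(2900/2000) = 0.3716 (×37).
W = 130.773483 / 136 = 0.962.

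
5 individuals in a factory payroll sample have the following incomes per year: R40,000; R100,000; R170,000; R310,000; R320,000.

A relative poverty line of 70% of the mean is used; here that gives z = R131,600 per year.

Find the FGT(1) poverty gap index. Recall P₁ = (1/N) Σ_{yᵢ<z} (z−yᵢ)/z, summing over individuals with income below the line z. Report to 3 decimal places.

0.187

Poor units: R40,000, R100,000 (q = 2 of N = 5).
Shortfall ratios: (131600−40000)/131600 = 0.6960; (131600−100000)/131600 = 0.2401.
Sum of shortfalls = 0.936170; P₁ averages over all N: 0.936170 / 5 = 0.187.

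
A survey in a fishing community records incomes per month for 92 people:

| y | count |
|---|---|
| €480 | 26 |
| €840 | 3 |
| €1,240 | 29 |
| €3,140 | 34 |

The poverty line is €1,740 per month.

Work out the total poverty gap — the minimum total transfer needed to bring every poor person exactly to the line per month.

€49,960

Incomes under z: 26×€480, 3×€840, 29×€1,240 (q = 58 of N = 92).
Individual gaps: 26×(1740−480) = 32760; 3×(1740−840) = 2700; 29×(1740−1240) = 14500.
Aggregate gap = €49,960.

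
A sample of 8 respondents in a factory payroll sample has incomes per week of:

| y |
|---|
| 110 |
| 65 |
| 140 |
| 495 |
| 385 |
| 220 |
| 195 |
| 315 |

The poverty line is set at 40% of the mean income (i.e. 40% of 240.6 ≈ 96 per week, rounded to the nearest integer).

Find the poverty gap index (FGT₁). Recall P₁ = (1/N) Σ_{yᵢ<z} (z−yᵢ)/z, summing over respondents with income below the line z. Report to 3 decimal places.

Incomes under z: 65 (q = 1 of N = 8).
Shortfall ratios: (96−65)/96 = 0.3229.
Sum of shortfalls = 0.322917; P₁ averages over all N: 0.322917 / 8 = 0.040.

0.040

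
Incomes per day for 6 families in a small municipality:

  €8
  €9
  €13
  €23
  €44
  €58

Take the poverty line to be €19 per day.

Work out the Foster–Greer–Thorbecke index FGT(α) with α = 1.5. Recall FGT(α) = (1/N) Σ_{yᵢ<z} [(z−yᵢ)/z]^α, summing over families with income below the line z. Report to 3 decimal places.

0.167

Below the line: €8, €9, €13 (q = 3 of N = 6).
Shortfall ratios: (19−8)/19 = 0.5789; (19−9)/19 = 0.5263; (19−13)/19 = 0.3158.
Raised to α = 1.5: 0.44051; 0.38183; 0.17746.
Sum = 0.999801; FGT(1.5) = 0.999801 / 6 = 0.167.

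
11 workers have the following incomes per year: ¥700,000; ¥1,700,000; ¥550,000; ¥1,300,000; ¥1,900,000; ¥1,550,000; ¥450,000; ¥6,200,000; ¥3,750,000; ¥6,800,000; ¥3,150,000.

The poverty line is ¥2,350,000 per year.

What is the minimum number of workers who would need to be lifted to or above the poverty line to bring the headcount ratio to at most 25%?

7 of the 11 workers are poor, so H = 7/11 = 0.636.
A headcount ratio of at most 25% allows at most ⌊0.25 × 11⌋ = 2 poor workers.
So at least 7 − 2 = 5 must be lifted.

5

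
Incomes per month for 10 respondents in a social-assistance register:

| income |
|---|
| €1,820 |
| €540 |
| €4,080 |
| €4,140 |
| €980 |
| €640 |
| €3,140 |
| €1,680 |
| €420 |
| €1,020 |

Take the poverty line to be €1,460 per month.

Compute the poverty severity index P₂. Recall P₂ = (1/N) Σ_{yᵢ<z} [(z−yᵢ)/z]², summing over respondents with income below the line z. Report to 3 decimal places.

0.142

Below the line: €420, €540, €640, €980, €1,020 (q = 5 of N = 10).
Gap ratios (z−y)/z: (1460−420)/1460 = 0.7123; (1460−540)/1460 = 0.6301; (1460−640)/1460 = 0.5616; (1460−980)/1460 = 0.3288; (1460−1020)/1460 = 0.3014.
Squared: 0.5074; 0.3971; 0.3154; 0.1081; 0.0908.
Sum = 1.418840; P₂ = 1.418840 / 10 = 0.142.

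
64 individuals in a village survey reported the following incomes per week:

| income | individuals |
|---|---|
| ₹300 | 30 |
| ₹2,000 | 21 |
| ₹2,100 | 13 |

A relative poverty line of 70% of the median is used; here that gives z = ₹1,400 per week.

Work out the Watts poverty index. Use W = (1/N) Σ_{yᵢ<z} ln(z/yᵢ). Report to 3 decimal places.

Incomes under z: 30×₹300 (q = 30 of N = 64).
Log shortfalls: ln(1400/300) = 1.5404 (×30).
W = 46.213351 / 64 = 0.722.

0.722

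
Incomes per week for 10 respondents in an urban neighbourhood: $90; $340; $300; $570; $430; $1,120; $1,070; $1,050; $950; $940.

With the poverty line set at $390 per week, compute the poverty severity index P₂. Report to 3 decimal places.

Below z: $90, $300, $340 (q = 3 of N = 10).
Relative gaps: (390−90)/390 = 0.7692; (390−300)/390 = 0.2308; (390−340)/390 = 0.1282.
Squared: 0.5917; 0.0533; 0.0164.
Sum = 0.661407; P₂ = 0.661407 / 10 = 0.066.

0.066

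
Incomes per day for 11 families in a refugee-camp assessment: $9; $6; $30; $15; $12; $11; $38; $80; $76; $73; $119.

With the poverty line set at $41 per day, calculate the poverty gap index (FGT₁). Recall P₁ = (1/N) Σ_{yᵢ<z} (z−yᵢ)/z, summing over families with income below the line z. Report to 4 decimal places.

0.3681

Incomes under z: $6, $9, $11, $12, $15, $30, $38 (q = 7 of N = 11).
Shortfall ratios: (41−6)/41 = 0.8537; (41−9)/41 = 0.7805; (41−11)/41 = 0.7317; (41−12)/41 = 0.7073; (41−15)/41 = 0.6341; (41−30)/41 = 0.2683; (41−38)/41 = 0.0732.
Sum of shortfalls = 4.048780; P₁ averages over all N: 4.048780 / 11 = 0.3681.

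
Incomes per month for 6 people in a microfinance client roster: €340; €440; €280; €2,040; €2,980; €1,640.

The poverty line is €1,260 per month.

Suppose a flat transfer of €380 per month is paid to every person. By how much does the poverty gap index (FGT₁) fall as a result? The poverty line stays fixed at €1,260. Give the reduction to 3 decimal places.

Before: below the line — €280, €340, €440; poverty gap index (FGT₁) = 0.35979.
After the €380 transfer: below the line — €660, €720, €820; poverty gap index (FGT₁) = 0.20899.
Reduction = 0.35979 − 0.20899 = 0.151.

0.151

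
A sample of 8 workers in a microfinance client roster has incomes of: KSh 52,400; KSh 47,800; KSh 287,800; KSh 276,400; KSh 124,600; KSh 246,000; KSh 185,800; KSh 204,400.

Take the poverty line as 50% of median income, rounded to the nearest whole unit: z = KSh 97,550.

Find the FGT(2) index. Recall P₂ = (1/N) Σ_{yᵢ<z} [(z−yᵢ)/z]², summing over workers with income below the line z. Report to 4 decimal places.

0.0593

Below z: KSh 47,800, KSh 52,400 (q = 2 of N = 8).
Normalized shortfalls: (97550−47800)/97550 = 0.5100; (97550−52400)/97550 = 0.4628.
Squared: 0.2601; 0.2142.
Sum = 0.474315; P₂ = 0.474315 / 8 = 0.0593.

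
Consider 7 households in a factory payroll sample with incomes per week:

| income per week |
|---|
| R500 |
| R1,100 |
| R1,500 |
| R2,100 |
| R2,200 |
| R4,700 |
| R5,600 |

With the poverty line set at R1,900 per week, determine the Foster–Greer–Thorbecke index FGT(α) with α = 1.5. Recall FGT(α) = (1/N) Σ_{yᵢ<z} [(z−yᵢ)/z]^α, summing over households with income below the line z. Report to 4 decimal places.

Below the line: R500, R1,100, R1,500 (q = 3 of N = 7).
Normalized shortfalls: (1900−500)/1900 = 0.7368; (1900−1100)/1900 = 0.4211; (1900−1500)/1900 = 0.2105.
Raised to α = 1.5: 0.63250; 0.27322; 0.09660.
Sum = 1.002313; FGT(1.5) = 1.002313 / 7 = 0.1432.

0.1432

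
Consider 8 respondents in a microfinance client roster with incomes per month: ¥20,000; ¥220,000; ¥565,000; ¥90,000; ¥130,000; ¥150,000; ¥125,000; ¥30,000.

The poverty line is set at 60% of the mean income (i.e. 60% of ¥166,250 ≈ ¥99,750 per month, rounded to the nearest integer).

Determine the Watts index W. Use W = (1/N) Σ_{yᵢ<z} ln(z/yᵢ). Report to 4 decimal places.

Below z: ¥20,000, ¥30,000, ¥90,000 (q = 3 of N = 8).
Log gaps: ln(99750/20000) = 1.6069; ln(99750/30000) = 1.2015; ln(99750/90000) = 0.1029.
W = 2.911262 / 8 = 0.3639.

0.3639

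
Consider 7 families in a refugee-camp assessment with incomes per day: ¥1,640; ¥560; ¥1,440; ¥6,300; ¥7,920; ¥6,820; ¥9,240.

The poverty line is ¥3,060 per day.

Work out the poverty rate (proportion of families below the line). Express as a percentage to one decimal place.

3 of the 7 families have income below ¥3,060.
H = 3/7 = 42.9%.

42.9%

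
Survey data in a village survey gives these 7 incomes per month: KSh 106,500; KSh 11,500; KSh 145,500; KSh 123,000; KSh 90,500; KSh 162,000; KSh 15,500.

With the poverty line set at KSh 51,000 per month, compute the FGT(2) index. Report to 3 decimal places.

Below the line: KSh 11,500, KSh 15,500 (q = 2 of N = 7).
Normalized shortfalls: (51000−11500)/51000 = 0.7745; (51000−15500)/51000 = 0.6961.
Squared: 0.5999; 0.4845.
Sum = 1.084391; P₂ = 1.084391 / 7 = 0.155.

0.155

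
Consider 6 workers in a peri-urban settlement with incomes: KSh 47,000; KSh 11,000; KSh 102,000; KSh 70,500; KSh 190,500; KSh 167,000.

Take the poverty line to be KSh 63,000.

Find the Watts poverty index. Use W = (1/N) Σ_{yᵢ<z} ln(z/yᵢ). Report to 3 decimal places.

0.340

Incomes under z: KSh 11,000, KSh 47,000 (q = 2 of N = 6).
Log gaps: ln(63000/11000) = 1.7452; ln(63000/47000) = 0.2930.
W = 2.038227 / 6 = 0.340.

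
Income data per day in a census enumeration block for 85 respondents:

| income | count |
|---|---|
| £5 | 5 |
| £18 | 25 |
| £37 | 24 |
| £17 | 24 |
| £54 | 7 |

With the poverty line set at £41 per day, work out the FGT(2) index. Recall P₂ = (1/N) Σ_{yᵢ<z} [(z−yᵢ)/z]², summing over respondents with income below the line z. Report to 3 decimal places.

Below z: 5×£5, 24×£17, 25×£18, 24×£37 (q = 78 of N = 85).
Normalized shortfalls: (41−5)/41 = 0.8780 (×5); (41−17)/41 = 0.5854 (×24); (41−18)/41 = 0.5610 (×25); (41−37)/41 = 0.0976 (×24).
Squared: 0.7710 (×5); 0.3427 (×24); 0.3147 (×25); 0.0095 (×24).
Sum = 20.174301; P₂ = 20.174301 / 85 = 0.237.

0.237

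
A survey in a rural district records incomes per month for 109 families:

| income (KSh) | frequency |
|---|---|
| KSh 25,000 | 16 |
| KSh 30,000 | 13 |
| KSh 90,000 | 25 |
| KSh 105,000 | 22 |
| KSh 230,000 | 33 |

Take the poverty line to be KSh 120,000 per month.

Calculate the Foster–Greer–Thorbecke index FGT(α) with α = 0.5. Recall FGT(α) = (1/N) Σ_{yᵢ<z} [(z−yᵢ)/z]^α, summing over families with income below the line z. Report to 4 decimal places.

0.4199

Incomes under z: 16×KSh 25,000, 13×KSh 30,000, 25×KSh 90,000, 22×KSh 105,000 (q = 76 of N = 109).
Normalized shortfalls: (120000−25000)/120000 = 0.7917 (×16); (120000−30000)/120000 = 0.7500 (×13); (120000−90000)/120000 = 0.2500 (×25); (120000−105000)/120000 = 0.1250 (×22).
Raised to α = 0.5: 0.88976 (×16); 0.86603 (×13); 0.50000 (×25); 0.35355 (×22).
Sum = 45.772609; FGT(0.5) = 45.772609 / 109 = 0.4199.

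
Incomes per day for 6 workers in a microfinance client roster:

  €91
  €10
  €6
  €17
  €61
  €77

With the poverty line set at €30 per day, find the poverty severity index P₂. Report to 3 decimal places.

0.212

Poor units: €6, €10, €17 (q = 3 of N = 6).
Shortfall ratios: (30−6)/30 = 0.8000; (30−10)/30 = 0.6667; (30−17)/30 = 0.4333.
Squared: 0.6400; 0.4444; 0.1878.
Sum = 1.272222; P₂ = 1.272222 / 6 = 0.212.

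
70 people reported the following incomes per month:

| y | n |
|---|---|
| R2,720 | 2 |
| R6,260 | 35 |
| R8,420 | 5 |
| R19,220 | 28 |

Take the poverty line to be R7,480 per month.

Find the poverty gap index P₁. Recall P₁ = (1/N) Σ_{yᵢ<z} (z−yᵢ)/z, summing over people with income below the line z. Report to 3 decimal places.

Incomes under z: 2×R2,720, 35×R6,260 (q = 37 of N = 70).
Relative gaps: (7480−2720)/7480 = 0.6364 (×2); (7480−6260)/7480 = 0.1631 (×35).
Sum of shortfalls = 6.981283; P₁ averages over all N: 6.981283 / 70 = 0.100.

0.100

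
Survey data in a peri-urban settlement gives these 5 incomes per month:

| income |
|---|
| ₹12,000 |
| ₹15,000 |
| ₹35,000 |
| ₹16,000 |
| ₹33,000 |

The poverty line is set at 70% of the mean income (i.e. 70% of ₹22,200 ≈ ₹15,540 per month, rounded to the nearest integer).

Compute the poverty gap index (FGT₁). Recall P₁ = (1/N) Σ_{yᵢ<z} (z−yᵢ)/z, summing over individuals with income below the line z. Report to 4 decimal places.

Poor units: ₹12,000, ₹15,000 (q = 2 of N = 5).
Relative gaps: (15540−12000)/15540 = 0.2278; (15540−15000)/15540 = 0.0347.
Σ = 0.262548. Dividing by the full population N = 5 gives P₁ = 0.0525.

0.0525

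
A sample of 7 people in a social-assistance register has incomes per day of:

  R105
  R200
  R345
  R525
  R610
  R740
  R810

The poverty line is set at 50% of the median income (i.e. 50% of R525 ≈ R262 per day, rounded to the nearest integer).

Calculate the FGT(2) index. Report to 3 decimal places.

0.059

Poor units: R105, R200 (q = 2 of N = 7).
Relative gaps: (262−105)/262 = 0.5992; (262−200)/262 = 0.2366.
Squared: 0.3591; 0.0560.
Sum = 0.415084; P₂ = 0.415084 / 7 = 0.059.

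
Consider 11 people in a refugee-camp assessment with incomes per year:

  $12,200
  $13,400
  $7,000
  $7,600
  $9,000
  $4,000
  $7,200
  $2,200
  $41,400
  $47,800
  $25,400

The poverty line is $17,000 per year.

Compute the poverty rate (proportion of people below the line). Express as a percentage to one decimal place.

8 of the 11 people have income below $17,000.
H = 8/11 = 72.7%.

72.7%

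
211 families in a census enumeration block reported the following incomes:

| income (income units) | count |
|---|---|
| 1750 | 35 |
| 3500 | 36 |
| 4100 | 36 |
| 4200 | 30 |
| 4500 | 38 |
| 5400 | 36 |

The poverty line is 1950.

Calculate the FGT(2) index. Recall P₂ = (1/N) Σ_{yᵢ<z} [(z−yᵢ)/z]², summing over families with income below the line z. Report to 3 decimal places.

0.002

Below the line: 35×1750 (q = 35 of N = 211).
Gap ratios (z−y)/z: (1950−1750)/1950 = 0.1026 (×35).
Squared: 0.0105 (×35).
Sum = 0.368179; P₂ = 0.368179 / 211 = 0.002.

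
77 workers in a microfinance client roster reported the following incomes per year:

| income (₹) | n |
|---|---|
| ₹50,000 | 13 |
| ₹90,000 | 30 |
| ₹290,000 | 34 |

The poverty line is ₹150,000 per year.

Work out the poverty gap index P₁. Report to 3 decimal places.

0.268

Below z: 13×₹50,000, 30×₹90,000 (q = 43 of N = 77).
Relative gaps: (150000−50000)/150000 = 0.6667 (×13); (150000−90000)/150000 = 0.4000 (×30).
Σ = 20.666667. Dividing by the full population N = 77 gives P₁ = 0.268.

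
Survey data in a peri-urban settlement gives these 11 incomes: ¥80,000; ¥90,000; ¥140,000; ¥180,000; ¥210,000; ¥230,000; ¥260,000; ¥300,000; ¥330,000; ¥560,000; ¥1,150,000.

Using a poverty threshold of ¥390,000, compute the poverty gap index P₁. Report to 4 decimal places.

0.3939

Poor units: ¥80,000, ¥90,000, ¥140,000, ¥180,000, ¥210,000, ¥230,000, ¥260,000, ¥300,000, ¥330,000 (q = 9 of N = 11).
Gap ratios (z−y)/z: (390000−80000)/390000 = 0.7949; (390000−90000)/390000 = 0.7692; (390000−140000)/390000 = 0.6410; (390000−180000)/390000 = 0.5385; (390000−210000)/390000 = 0.4615; (390000−230000)/390000 = 0.4103; (390000−260000)/390000 = 0.3333; (390000−300000)/390000 = 0.2308; (390000−330000)/390000 = 0.1538.
Sum of shortfalls = 4.333333; P₁ averages over all N: 4.333333 / 11 = 0.3939.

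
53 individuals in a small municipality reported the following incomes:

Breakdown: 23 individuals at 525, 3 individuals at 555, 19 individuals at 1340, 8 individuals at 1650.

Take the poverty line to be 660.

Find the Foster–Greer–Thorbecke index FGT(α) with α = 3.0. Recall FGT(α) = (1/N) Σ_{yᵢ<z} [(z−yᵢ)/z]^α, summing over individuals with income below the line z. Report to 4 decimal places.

Below z: 23×525, 3×555 (q = 26 of N = 53).
Normalized shortfalls: (660−525)/660 = 0.2045 (×23); (660−555)/660 = 0.1591 (×3).
Raised to α = 3.0: 0.00856 (×23); 0.00403 (×3).
Sum = 0.208912; FGT(3.0) = 0.208912 / 53 = 0.0039.

0.0039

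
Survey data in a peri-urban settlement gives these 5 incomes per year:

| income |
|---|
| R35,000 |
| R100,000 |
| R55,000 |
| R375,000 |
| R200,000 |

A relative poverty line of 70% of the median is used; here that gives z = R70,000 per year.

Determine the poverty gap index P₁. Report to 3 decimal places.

Below the line: R35,000, R55,000 (q = 2 of N = 5).
Relative gaps: (70000−35000)/70000 = 0.5000; (70000−55000)/70000 = 0.2143.
Sum of shortfalls = 0.714286; P₁ averages over all N: 0.714286 / 5 = 0.143.

0.143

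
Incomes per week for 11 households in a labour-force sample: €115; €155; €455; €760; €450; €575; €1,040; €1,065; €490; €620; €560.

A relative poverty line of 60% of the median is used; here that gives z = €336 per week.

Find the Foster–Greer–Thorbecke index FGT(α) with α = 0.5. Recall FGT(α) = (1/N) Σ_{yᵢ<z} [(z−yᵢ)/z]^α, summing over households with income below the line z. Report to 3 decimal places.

0.140

Poor units: €115, €155 (q = 2 of N = 11).
Shortfall ratios: (336−115)/336 = 0.6577; (336−155)/336 = 0.5387.
Raised to α = 0.5: 0.81101; 0.73396.
Sum = 1.544966; FGT(0.5) = 1.544966 / 11 = 0.140.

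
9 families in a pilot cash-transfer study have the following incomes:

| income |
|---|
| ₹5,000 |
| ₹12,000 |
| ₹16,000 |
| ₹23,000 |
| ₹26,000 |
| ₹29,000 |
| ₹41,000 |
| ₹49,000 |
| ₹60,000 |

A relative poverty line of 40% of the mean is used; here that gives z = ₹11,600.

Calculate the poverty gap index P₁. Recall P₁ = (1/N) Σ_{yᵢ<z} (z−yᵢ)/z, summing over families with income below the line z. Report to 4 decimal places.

Below z: ₹5,000 (q = 1 of N = 9).
Normalized shortfalls: (11600−5000)/11600 = 0.5690.
Σ = 0.568966. Dividing by the full population N = 9 gives P₁ = 0.0632.

0.0632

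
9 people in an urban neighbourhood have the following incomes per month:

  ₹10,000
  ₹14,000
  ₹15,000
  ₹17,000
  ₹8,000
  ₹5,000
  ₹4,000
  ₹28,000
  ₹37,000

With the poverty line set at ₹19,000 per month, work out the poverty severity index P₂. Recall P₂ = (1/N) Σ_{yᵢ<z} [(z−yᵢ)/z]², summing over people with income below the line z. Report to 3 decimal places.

0.206

Incomes under z: ₹4,000, ₹5,000, ₹8,000, ₹10,000, ₹14,000, ₹15,000, ₹17,000 (q = 7 of N = 9).
Gap ratios (z−y)/z: (19000−4000)/19000 = 0.7895; (19000−5000)/19000 = 0.7368; (19000−8000)/19000 = 0.5789; (19000−10000)/19000 = 0.4737; (19000−14000)/19000 = 0.2632; (19000−15000)/19000 = 0.2105; (19000−17000)/19000 = 0.1053.
Squared: 0.6233; 0.5429; 0.3352; 0.2244; 0.0693; 0.0443; 0.0111.
Sum = 1.850416; P₂ = 1.850416 / 9 = 0.206.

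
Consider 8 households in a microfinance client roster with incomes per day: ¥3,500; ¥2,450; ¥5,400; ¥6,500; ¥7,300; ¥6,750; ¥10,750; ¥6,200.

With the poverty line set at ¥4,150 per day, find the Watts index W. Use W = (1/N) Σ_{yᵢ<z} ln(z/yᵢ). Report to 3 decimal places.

0.087

Poor units: ¥2,450, ¥3,500 (q = 2 of N = 8).
Log gaps: ln(4150/2450) = 0.5270; ln(4150/3500) = 0.1703.
W = 0.697366 / 8 = 0.087.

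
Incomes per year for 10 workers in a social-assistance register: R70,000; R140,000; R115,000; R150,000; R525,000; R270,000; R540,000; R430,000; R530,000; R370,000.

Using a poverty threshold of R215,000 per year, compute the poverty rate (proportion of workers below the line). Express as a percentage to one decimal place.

40.0%

4 of the 10 workers have income below R215,000.
H = 4/10 = 40.0%.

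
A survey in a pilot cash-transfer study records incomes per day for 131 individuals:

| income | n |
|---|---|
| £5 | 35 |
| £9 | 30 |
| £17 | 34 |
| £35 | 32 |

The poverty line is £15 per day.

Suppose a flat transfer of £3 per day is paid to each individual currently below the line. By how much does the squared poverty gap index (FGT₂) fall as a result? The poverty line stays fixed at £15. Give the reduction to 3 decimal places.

0.088

Before: below the line — 35×£5, 30×£9; squared poverty gap index (FGT₂) = 0.15539.
After the £3 transfer: below the line — 35×£8, 30×£12; squared poverty gap index (FGT₂) = 0.06735.
Reduction = 0.15539 − 0.06735 = 0.088.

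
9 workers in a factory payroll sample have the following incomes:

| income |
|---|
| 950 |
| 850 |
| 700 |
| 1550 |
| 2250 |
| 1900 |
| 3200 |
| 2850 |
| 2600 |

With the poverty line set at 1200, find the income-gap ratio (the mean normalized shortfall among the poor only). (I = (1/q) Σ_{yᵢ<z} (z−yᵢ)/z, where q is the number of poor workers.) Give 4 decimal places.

0.3056

Below z: 700, 850, 950 (q = 3 of N = 9).
Relative gaps: 0.4167, 0.2917, 0.2083; sum = 0.916667.
I averages over the q = 3 poor units only: 0.916667 / 3 = 0.3056.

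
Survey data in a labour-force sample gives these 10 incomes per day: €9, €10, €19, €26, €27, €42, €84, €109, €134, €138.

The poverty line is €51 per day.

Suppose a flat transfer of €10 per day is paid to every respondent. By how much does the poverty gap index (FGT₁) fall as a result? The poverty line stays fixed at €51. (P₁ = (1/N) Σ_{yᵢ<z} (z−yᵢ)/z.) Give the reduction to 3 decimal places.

0.116

Before: below the line — €9, €10, €19, €26, €27, €42; poverty gap index (FGT₁) = 0.33922.
After the €10 transfer: below the line — €19, €20, €29, €36, €37; poverty gap index (FGT₁) = 0.22353.
Reduction = 0.33922 − 0.22353 = 0.116.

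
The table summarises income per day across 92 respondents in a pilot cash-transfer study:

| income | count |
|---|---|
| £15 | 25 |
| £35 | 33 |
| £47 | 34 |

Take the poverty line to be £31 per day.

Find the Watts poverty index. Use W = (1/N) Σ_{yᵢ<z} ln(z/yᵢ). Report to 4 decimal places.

Below the line: 25×£15 (q = 25 of N = 92).
Log shortfalls: ln(31/15) = 0.7259 (×25).
W = 18.148425 / 92 = 0.1973.

0.1973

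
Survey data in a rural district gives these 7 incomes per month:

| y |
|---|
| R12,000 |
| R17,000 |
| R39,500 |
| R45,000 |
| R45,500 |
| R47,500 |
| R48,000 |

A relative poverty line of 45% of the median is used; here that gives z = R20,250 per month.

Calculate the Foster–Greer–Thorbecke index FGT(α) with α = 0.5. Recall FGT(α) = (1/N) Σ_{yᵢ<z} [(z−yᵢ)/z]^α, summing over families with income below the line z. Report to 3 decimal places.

0.148

Below the line: R12,000, R17,000 (q = 2 of N = 7).
Gap ratios (z−y)/z: (20250−12000)/20250 = 0.4074; (20250−17000)/20250 = 0.1605.
Raised to α = 0.5: 0.63828; 0.40062.
Sum = 1.038902; FGT(0.5) = 1.038902 / 7 = 0.148.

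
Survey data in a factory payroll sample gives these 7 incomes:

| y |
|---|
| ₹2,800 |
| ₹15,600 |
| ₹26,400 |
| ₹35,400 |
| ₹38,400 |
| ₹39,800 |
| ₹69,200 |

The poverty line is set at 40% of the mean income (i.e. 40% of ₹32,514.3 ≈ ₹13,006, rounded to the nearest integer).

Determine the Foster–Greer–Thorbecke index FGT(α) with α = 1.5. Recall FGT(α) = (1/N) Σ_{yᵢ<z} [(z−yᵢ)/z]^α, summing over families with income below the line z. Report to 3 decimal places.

0.099

Incomes under z: ₹2,800 (q = 1 of N = 7).
Gap ratios (z−y)/z: (13006−2800)/13006 = 0.7847.
Raised to α = 1.5: 0.69513.
Sum = 0.695133; FGT(1.5) = 0.695133 / 7 = 0.099.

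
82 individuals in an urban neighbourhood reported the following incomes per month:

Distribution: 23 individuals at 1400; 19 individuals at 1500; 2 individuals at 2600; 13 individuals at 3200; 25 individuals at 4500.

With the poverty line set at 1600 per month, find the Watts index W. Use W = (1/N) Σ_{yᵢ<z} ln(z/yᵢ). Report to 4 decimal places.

Below the line: 23×1400, 19×1500 (q = 42 of N = 82).
ln(z/y) terms: ln(1600/1400) = 0.1335 (×23); ln(1600/1500) = 0.0645 (×19).
W = 4.297454 / 82 = 0.0524.

0.0524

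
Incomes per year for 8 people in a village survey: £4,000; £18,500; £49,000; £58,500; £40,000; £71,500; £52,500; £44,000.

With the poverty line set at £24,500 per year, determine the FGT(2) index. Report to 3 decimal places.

Poor units: £4,000, £18,500 (q = 2 of N = 8).
Normalized shortfalls: (24500−4000)/24500 = 0.8367; (24500−18500)/24500 = 0.2449.
Squared: 0.7001; 0.0600.
Sum = 0.760100; P₂ = 0.760100 / 8 = 0.095.

0.095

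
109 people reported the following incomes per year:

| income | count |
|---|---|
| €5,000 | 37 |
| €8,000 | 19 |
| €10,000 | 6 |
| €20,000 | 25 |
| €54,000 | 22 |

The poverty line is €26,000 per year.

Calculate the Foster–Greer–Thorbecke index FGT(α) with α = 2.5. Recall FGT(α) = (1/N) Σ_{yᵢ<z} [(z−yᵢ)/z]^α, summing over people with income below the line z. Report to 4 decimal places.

Below the line: 37×€5,000, 19×€8,000, 6×€10,000, 25×€20,000 (q = 87 of N = 109).
Normalized shortfalls: (26000−5000)/26000 = 0.8077 (×37); (26000−8000)/26000 = 0.6923 (×19); (26000−10000)/26000 = 0.6154 (×6); (26000−20000)/26000 = 0.2308 (×25).
Raised to α = 2.5: 0.58629 (×37); 0.39879 (×19); 0.29708 (×6); 0.02558 (×25).
Sum = 31.691939; FGT(2.5) = 31.691939 / 109 = 0.2908.

0.2908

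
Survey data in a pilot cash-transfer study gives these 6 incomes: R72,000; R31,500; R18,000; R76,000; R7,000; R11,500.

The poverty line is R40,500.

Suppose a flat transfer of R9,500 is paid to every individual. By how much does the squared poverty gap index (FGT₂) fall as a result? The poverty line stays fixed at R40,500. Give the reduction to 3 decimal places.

0.145

Before: below the line — R7,000, R11,500, R18,000, R31,500; squared poverty gap index (FGT₂) = 0.25916.
After the R9,500 transfer: below the line — R16,500, R21,000, R27,500; squared poverty gap index (FGT₂) = 0.11434.
Reduction = 0.25916 − 0.11434 = 0.145.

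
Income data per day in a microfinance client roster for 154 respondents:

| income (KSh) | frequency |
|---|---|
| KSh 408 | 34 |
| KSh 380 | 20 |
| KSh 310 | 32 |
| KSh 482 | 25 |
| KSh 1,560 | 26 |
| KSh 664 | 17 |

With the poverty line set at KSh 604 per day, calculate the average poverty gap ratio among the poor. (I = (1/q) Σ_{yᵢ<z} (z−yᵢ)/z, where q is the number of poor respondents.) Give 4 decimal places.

0.3520

Below the line: 32×KSh 310, 20×KSh 380, 34×KSh 408, 25×KSh 482 (q = 111 of N = 154).
Relative gaps: 0.4868 (×32), 0.3709 (×20), 0.3245 (×34), 0.2020 (×25); sum = 39.076159.
I averages over the q = 111 poor units only: 39.076159 / 111 = 0.3520.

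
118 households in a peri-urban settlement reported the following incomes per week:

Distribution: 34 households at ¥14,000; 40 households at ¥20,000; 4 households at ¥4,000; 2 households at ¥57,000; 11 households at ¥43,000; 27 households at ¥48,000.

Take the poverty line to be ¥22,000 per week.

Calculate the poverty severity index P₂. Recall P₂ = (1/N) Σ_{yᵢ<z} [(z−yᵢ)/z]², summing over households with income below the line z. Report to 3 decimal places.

Incomes under z: 4×¥4,000, 34×¥14,000, 40×¥20,000 (q = 78 of N = 118).
Gap ratios (z−y)/z: (22000−4000)/22000 = 0.8182 (×4); (22000−14000)/22000 = 0.3636 (×34); (22000−20000)/22000 = 0.0909 (×40).
Squared: 0.6694 (×4); 0.1322 (×34); 0.0083 (×40).
Sum = 7.504132; P₂ = 7.504132 / 118 = 0.064.

0.064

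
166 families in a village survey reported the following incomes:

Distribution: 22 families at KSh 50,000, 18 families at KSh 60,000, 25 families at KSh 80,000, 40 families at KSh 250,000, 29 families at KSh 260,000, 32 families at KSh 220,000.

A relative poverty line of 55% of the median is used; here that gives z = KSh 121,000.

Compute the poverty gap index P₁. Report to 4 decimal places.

Incomes under z: 22×KSh 50,000, 18×KSh 60,000, 25×KSh 80,000 (q = 65 of N = 166).
Normalized shortfalls: (121000−50000)/121000 = 0.5868 (×22); (121000−60000)/121000 = 0.5041 (×18); (121000−80000)/121000 = 0.3388 (×25).
Sum of shortfalls = 30.454545; P₁ averages over all N: 30.454545 / 166 = 0.1835.

0.1835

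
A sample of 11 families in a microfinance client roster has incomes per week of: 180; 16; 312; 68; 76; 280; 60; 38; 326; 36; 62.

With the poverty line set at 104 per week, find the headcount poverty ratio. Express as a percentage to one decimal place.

63.6%

7 of the 11 families have income below 104.
H = 7/11 = 63.6%.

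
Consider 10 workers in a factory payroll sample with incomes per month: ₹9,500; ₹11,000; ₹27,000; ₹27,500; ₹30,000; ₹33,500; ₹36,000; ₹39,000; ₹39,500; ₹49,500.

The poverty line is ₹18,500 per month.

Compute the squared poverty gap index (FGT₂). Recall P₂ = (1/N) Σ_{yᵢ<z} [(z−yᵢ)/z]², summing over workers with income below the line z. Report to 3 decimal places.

Below z: ₹9,500, ₹11,000 (q = 2 of N = 10).
Normalized shortfalls: (18500−9500)/18500 = 0.4865; (18500−11000)/18500 = 0.4054.
Squared: 0.2367; 0.1644.
Sum = 0.401023; P₂ = 0.401023 / 10 = 0.040.

0.040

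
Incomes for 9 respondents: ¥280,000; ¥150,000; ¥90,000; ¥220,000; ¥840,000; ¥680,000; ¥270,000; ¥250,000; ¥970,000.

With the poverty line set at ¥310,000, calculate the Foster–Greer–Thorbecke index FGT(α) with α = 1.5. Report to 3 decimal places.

0.143

Poor units: ¥90,000, ¥150,000, ¥220,000, ¥250,000, ¥270,000, ¥280,000 (q = 6 of N = 9).
Normalized shortfalls: (310000−90000)/310000 = 0.7097; (310000−150000)/310000 = 0.5161; (310000−220000)/310000 = 0.2903; (310000−250000)/310000 = 0.1935; (310000−270000)/310000 = 0.1290; (310000−280000)/310000 = 0.0968.
Raised to α = 1.5: 0.59785; 0.37080; 0.15643; 0.08515; 0.04635; 0.03011.
Sum = 1.286682; FGT(1.5) = 1.286682 / 9 = 0.143.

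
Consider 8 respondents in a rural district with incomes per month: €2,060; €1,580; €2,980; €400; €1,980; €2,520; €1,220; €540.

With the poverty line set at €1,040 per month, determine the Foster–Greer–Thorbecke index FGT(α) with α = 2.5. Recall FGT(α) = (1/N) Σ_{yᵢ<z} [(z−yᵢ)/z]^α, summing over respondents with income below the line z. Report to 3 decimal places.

0.057

Below the line: €400, €540 (q = 2 of N = 8).
Gap ratios (z−y)/z: (1040−400)/1040 = 0.6154; (1040−540)/1040 = 0.4808.
Raised to α = 2.5: 0.29708; 0.16027.
Sum = 0.457341; FGT(2.5) = 0.457341 / 8 = 0.057.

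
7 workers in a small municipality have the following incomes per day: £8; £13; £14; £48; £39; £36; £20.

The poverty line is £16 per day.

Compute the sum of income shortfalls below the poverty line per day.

Poor units: £8, £13, £14 (q = 3 of N = 7).
Individual gaps: 16−8 = 8; 16−13 = 3; 16−14 = 2.
Aggregate gap = £13.

£13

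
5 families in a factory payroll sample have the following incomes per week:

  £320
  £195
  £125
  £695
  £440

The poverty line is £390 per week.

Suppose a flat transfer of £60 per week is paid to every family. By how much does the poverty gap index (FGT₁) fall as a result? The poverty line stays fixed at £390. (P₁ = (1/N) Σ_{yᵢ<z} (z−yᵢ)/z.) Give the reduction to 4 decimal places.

Before: below the line — £125, £195, £320; poverty gap index (FGT₁) = 0.271795.
After the £60 transfer: below the line — £185, £255, £380; poverty gap index (FGT₁) = 0.179487.
Reduction = 0.271795 − 0.179487 = 0.0923.

0.0923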